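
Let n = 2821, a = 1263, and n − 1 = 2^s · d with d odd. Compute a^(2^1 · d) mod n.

n − 1 = 2820 = 2^2 · 705, so s = 2 and d = 705.
By repeated squaring, 1263^705 ≡ 1084 (mod 2821).
x_0 = 1084.
x_1 = 1084^2 mod 2821 = 1520.

1520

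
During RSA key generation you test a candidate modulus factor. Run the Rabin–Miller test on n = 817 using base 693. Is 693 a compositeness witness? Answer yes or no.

n − 1 = 816 = 2^4 · 51, so s = 4 and d = 51.
x_0 = 693^51 mod 817 = 581.
x_0 is neither 1 nor 816, so continue squaring.
x_1 = 581^2 mod 817 = 140.
x_2 = 140^2 mod 817 = 809.
x_3 = 809^2 mod 817 = 64.
Reached i = s−1 = 3 without hitting −1: 693 is a Miller–Rabin witness and 817 is composite.

yes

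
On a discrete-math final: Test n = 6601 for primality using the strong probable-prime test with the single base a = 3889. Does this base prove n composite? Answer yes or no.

n − 1 = 6600 = 2^3 · 825, so s = 3 and d = 825.
x_0 = 3889^825 mod 6601 = 806.
x_0 is neither 1 nor 6600, so continue squaring.
x_1 = 806^2 mod 6601 = 2738.
x_2 = 2738^2 mod 6601 = 4509.
Reached i = s−1 = 2 without hitting −1: 3889 is a Miller–Rabin witness and 6601 is composite.

yes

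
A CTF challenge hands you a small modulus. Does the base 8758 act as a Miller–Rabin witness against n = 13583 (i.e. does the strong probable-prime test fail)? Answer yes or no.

yes

n − 1 = 13582 = 2^1 · 6791, so s = 1 and d = 6791.
x_0 = 8758^6791 mod 13583 = 3292.
x_0 ∉ {1, 13582} and s = 1, so 8758 is a Miller–Rabin witness and 13583 is composite.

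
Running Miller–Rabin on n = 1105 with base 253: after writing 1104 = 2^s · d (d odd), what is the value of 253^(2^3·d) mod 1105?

n − 1 = 1104 = 2^4 · 69, so s = 4 and d = 69.
x_0 = 253^69 mod 1105 = 733.
x_1 = 733^2 mod 1105 = 259.
x_2 = 259^2 mod 1105 = 781.
x_3 = 781^2 mod 1105 = 1.

1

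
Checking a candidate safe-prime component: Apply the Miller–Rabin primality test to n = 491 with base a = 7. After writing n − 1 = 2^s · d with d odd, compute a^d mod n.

n − 1 = 490 = 2^1 · 245, so s = 1 and d = 245.
7^245 mod 491 = 490.

490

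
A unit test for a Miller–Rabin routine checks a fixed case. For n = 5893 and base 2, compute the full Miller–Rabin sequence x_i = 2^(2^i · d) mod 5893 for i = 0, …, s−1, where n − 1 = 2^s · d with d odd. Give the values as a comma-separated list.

1712, 2123

n − 1 = 5892 = 2^2 · 1473, so s = 2 and d = 1473.
x_0 = 2^1473 mod 5893 = 1712.
x_1 = 1712^2 mod 5893 = 2123.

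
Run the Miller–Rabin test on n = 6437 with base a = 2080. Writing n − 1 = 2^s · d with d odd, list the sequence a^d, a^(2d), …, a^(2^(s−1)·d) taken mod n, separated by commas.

n − 1 = 6436 = 2^2 · 1609, so s = 2 and d = 1609.
x_0 = 2080^1609 mod 6437 = 2448.
x_1 = 2448^2 mod 6437 = 6294.

2448, 6294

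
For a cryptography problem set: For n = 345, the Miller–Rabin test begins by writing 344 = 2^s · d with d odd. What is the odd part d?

43

Halving: 344 → 172 → 86 → 43; 43 is odd.
So 344 = 2^3 · 43.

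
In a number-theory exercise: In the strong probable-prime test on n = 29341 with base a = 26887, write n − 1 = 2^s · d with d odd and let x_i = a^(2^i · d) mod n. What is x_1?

n − 1 = 29340 = 2^2 · 7335, so s = 2 and d = 7335.
Repeated squaring mod 29341: 26887^1 ≡ 26887, 26887^2 ≡ 7211, 26887^4 ≡ 6269, 26887^8 ≡ 12762, 26887^16 ≡ 26094, 26887^32 ≡ 9590, 26887^64 ≡ 13406, 26887^128 ≡ 7211, 26887^256 ≡ 6269, 26887^512 ≡ 12762, 26887^1024 ≡ 26094, 26887^2048 ≡ 9590, 26887^4096 ≡ 13406.
7335 = 4096 + 2048 + 1024 + 128 + 32 + 4 + 2 + 1, so 26887^7335 ≡ 13406·9590·26094·7211·9590·6269·7211·26887 ≡ 18240 (mod 29341).
x_0 = 18240.
x_1 = 18240^2 mod 29341 = 1.

1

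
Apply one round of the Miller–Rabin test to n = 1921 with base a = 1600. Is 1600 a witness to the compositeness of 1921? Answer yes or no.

no

n − 1 = 1920 = 2^7 · 15, so s = 7 and d = 15.
x_0 = 1600^15 mod 1921 = 383.
x_0 is neither 1 nor 1920, so continue squaring.
x_1 = 383^2 mod 1921 = 693.
x_2 = 693^2 mod 1921 = 1920.
x_2 ≡ −1, so 1600 is not a witness.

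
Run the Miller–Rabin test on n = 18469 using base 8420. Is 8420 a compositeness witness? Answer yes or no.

yes

n − 1 = 18468 = 2^2 · 4617, so s = 2 and d = 4617.
Repeated squaring mod 18469: 8420^1 ≡ 8420, 8420^2 ≡ 12378, 8420^4 ≡ 14529, 8420^8 ≡ 9640, 8420^16 ≡ 12061, 8420^32 ≡ 5877, 8420^64 ≡ 2099, 8420^128 ≡ 10179, 8420^256 ≡ 951, 8420^512 ≡ 17889, 8420^1024 ≡ 3958, 8420^2048 ≡ 4052, 8420^4096 ≡ 18232.
4617 = 4096 + 512 + 8 + 1, so 8420^4617 ≡ 18232·17889·9640·8420 ≡ 1268 (mod 18469).
x_0 = 8420^4617 mod 18469 = 1268.
x_0 is neither 1 nor 18468, so continue squaring.
x_1 = 1268^2 mod 18469 = 1021.
Reached i = s−1 = 1 without hitting −1: 8420 is a Miller–Rabin witness and 18469 is composite.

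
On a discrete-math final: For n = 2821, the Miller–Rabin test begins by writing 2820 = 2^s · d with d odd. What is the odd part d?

Halving: 2820 → 1410 → 705; 705 is odd.
So 2820 = 2^2 · 705.

705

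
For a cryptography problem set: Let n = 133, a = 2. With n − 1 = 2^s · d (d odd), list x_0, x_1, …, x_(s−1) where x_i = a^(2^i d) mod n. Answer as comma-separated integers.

50, 106

n − 1 = 132 = 2^2 · 33, so s = 2 and d = 33.
x_0 = 2^33 mod 133 = 50.
x_1 = 50^2 mod 133 = 106.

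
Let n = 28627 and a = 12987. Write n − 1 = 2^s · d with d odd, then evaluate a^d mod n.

n − 1 = 28626 = 2^1 · 14313, so s = 1 and d = 14313.
Repeated squaring mod 28627: 12987^1 ≡ 12987, 12987^2 ≡ 20512, 12987^4 ≡ 11125, 12987^8 ≡ 11104, 12987^16 ≡ 2327, 12987^32 ≡ 4426, 12987^64 ≡ 8608, 12987^128 ≡ 10988, 12987^256 ≡ 16085, 12987^512 ≡ 25026, 12987^1024 ≡ 27797, 12987^2048 ≡ 1852, 12987^4096 ≡ 23291, 12987^8192 ≡ 17658.
14313 = 8192 + 4096 + 1024 + 512 + 256 + 128 + 64 + 32 + 8 + 1, so 12987^14313 ≡ 17658·23291·27797·25026·16085·10988·8608·4426·11104·12987 ≡ 28626 (mod 28627).

28626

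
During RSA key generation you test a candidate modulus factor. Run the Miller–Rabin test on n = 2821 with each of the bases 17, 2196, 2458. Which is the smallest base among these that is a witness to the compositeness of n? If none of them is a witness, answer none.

n − 1 = 2820 = 2^2 · 705, so s = 2 and d = 705.
Base 17: x_0 = 17^705 mod 2821 = 2820. x_0 = 2820 ≡ −1, so 17 is not a witness.
Base 2196: x_0 = 2196^705 mod 2821 = 2820. x_0 = 2820 ≡ −1, so 2196 is not a witness.
Base 2458: x_0 = 2458^705 mod 2821 = 1. x_0 = 1, so 2458 is not a witness.
No listed base is a witness for 2821.

none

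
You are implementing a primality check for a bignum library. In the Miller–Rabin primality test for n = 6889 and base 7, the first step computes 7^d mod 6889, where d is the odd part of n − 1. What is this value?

n − 1 = 6888 = 2^3 · 861, so s = 3 and d = 861.
Repeated squaring mod 6889: 7^1 ≡ 7, 7^2 ≡ 49, 7^4 ≡ 2401, 7^8 ≡ 5597, 7^16 ≡ 2126, 7^32 ≡ 692, 7^64 ≡ 3523, 7^128 ≡ 4440, 7^256 ≡ 4171, 7^512 ≡ 2516.
861 = 512 + 256 + 64 + 16 + 8 + 4 + 1, so 7^861 ≡ 2516·4171·3523·2126·5597·2401·7 ≡ 914 (mod 6889).

914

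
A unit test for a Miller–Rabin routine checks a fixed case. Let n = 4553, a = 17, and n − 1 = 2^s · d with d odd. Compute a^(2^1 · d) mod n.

n − 1 = 4552 = 2^3 · 569, so s = 3 and d = 569.
x_0 = 17^569 mod 4553 = 597.
x_1 = 597^2 mod 4553 = 1275.

1275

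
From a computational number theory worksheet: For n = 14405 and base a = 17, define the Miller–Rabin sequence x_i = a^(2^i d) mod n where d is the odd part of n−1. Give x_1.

n − 1 = 14404 = 2^2 · 3601, so s = 2 and d = 3601.
x_0 = 17^3601 mod 14405 = 4997.
x_1 = 4997^2 mod 14405 = 6144.

6144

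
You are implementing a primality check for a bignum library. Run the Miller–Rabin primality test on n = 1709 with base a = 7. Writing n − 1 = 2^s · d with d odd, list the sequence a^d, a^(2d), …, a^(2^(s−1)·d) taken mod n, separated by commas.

1708, 1

n − 1 = 1708 = 2^2 · 427, so s = 2 and d = 427.
x_0 = 7^427 mod 1709 = 1708.
x_1 = 1708^2 mod 1709 = 1.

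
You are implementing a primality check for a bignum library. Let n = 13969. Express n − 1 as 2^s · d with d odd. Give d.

873

Halving: 13968 → 6984 → 3492 → 1746 → 873; 873 is odd.
So 13968 = 2^4 · 873.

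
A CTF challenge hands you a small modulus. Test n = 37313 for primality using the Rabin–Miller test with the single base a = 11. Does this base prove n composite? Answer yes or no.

n − 1 = 37312 = 2^6 · 583, so s = 6 and d = 583.
x_0 = 11^583 mod 37313 = 32673.
x_0 is neither 1 nor 37312, so continue squaring.
x_1 = 32673^2 mod 37313 = 37312.
x_1 ≡ −1, so 11 is not a witness.

no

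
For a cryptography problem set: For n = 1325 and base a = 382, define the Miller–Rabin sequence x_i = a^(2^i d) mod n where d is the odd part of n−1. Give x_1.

n − 1 = 1324 = 2^2 · 331, so s = 2 and d = 331.
x_0 = 382^331 mod 1325 = 918.
x_1 = 918^2 mod 1325 = 24.

24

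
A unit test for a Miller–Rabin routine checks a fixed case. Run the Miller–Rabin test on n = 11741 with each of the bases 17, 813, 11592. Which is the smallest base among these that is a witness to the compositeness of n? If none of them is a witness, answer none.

n − 1 = 11740 = 2^2 · 2935, so s = 2 and d = 2935.
Base 17: x_0 = 17^2935 mod 11741 = 11584. x_0 is neither 1 nor 11740, so continue squaring. x_1 = 11584^2 mod 11741 = 1167. Reached i = s−1 = 1 without hitting −1: 17 is a Miller–Rabin witness and 11741 is composite.
Base 813: x_0 = 813^2935 mod 11741 = 1435. x_0 is neither 1 nor 11740, so continue squaring. x_1 = 1435^2 mod 11741 = 4550. Reached i = s−1 = 1 without hitting −1: 813 is a Miller–Rabin witness and 11741 is composite.
Base 11592: x_0 = 11592^2935 mod 11741 = 11049. x_0 is neither 1 nor 11740, so continue squaring. x_1 = 11049^2 mod 11741 = 9224. Reached i = s−1 = 1 without hitting −1: 11592 is a Miller–Rabin witness and 11741 is composite.
The smallest witness among the given bases is 17.

17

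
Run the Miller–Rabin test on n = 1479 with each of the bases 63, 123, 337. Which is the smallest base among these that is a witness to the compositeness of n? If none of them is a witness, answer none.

63

n − 1 = 1478 = 2^1 · 739, so s = 1 and d = 739.
Base 63: x_0 = 63^739 mod 1479 = 912. x_0 ∉ {1, 1478} and s = 1, so 63 is a Miller–Rabin witness and 1479 is composite.
Base 123: x_0 = 123^739 mod 1479 = 81. x_0 ∉ {1, 1478} and s = 1, so 123 is a Miller–Rabin witness and 1479 is composite.
Base 337: x_0 = 337^739 mod 1479 = 976. x_0 ∉ {1, 1478} and s = 1, so 337 is a Miller–Rabin witness and 1479 is composite.
The smallest witness among the given bases is 63.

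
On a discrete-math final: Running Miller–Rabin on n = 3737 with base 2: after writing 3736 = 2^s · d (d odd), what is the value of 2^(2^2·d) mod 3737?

2375

n − 1 = 3736 = 2^3 · 467, so s = 3 and d = 467.
x_0 = 2^467 mod 3737 = 3460.
x_1 = 3460^2 mod 3737 = 1989.
x_2 = 1989^2 mod 3737 = 2375.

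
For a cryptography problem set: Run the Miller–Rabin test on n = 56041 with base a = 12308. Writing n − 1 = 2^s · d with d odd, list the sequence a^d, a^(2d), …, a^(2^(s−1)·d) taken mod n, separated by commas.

n − 1 = 56040 = 2^3 · 7005, so s = 3 and d = 7005.
x_0 = 12308^7005 mod 56041 = 26373.
x_1 = 26373^2 mod 56041 = 10278.
x_2 = 10278^2 mod 56041 = 56040.

26373, 10278, 56040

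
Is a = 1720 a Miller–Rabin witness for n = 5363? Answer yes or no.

n − 1 = 5362 = 2^1 · 2681, so s = 1 and d = 2681.
x_0 = 1720^2681 mod 5363 = 2898.
x_0 ∉ {1, 5362} and s = 1, so 1720 is a Miller–Rabin witness and 5363 is composite.

yes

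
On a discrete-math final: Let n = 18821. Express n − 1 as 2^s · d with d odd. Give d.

4705

Halving: 18820 → 9410 → 4705; 4705 is odd.
So 18820 = 2^2 · 4705.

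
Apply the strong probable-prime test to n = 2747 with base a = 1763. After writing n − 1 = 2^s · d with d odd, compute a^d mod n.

n − 1 = 2746 = 2^1 · 1373, so s = 1 and d = 1373.
By repeated squaring, 1763^1373 ≡ 1394 (mod 2747).

1394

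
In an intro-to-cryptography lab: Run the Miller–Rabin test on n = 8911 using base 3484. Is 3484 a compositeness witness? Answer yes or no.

n − 1 = 8910 = 2^1 · 4455, so s = 1 and d = 4455.
Repeated squaring mod 8911: 3484^1 ≡ 3484, 3484^2 ≡ 1474, 3484^4 ≡ 7303, 3484^8 ≡ 1474, 3484^16 ≡ 7303, 3484^32 ≡ 1474, 3484^64 ≡ 7303, 3484^128 ≡ 1474, 3484^256 ≡ 7303, 3484^512 ≡ 1474, 3484^1024 ≡ 7303, 3484^2048 ≡ 1474, 3484^4096 ≡ 7303.
4455 = 4096 + 256 + 64 + 32 + 4 + 2 + 1, so 3484^4455 ≡ 7303·7303·7303·1474·7303·1474·3484 ≡ 2680 (mod 8911).
x_0 = 3484^4455 mod 8911 = 2680.
x_0 ∉ {1, 8910} and s = 1, so 3484 is a Miller–Rabin witness and 8911 is composite.

yes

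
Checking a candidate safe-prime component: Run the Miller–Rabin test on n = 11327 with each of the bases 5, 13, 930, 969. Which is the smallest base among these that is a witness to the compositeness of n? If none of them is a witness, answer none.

5

n − 1 = 11326 = 2^1 · 5663, so s = 1 and d = 5663.
Base 5: x_0 = 5^5663 mod 11327 = 2044. x_0 ∉ {1, 11326} and s = 1, so 5 is a Miller–Rabin witness and 11327 is composite.
Base 13: x_0 = 13^5663 mod 11327 = 6996. x_0 ∉ {1, 11326} and s = 1, so 13 is a Miller–Rabin witness and 11327 is composite.
Base 930: x_0 = 930^5663 mod 11327 = 157. x_0 ∉ {1, 11326} and s = 1, so 930 is a Miller–Rabin witness and 11327 is composite.
Base 969: x_0 = 969^5663 mod 11327 = 7587. x_0 ∉ {1, 11326} and s = 1, so 969 is a Miller–Rabin witness and 11327 is composite.
The smallest witness among the given bases is 5.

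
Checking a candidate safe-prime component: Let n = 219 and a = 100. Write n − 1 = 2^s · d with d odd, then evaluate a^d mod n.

100

n − 1 = 218 = 2^1 · 109, so s = 1 and d = 109.
Repeated squaring mod 219: 100^1 ≡ 100, 100^2 ≡ 145, 100^4 ≡ 1, 100^8 ≡ 1, 100^16 ≡ 1, 100^32 ≡ 1, 100^64 ≡ 1.
109 = 64 + 32 + 8 + 4 + 1, so 100^109 ≡ 1·1·1·1·100 ≡ 100 (mod 219).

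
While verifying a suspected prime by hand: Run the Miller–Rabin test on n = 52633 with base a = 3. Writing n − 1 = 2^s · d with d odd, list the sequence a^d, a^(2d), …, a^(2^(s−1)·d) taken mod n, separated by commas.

3604, 41098, 1

n − 1 = 52632 = 2^3 · 6579, so s = 3 and d = 6579.
x_0 = 3^6579 mod 52633 = 3604.
x_1 = 3604^2 mod 52633 = 41098.
x_2 = 41098^2 mod 52633 = 1.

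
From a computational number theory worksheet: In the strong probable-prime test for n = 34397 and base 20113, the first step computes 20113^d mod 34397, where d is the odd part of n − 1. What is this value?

n − 1 = 34396 = 2^2 · 8599, so s = 2 and d = 8599.
20113^8599 mod 34397 = 24561.

24561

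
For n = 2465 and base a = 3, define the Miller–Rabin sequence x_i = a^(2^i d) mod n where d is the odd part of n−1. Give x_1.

144

n − 1 = 2464 = 2^5 · 77, so s = 5 and d = 77.
x_0 = 3^77 mod 2465 = 2018.
x_1 = 2018^2 mod 2465 = 144.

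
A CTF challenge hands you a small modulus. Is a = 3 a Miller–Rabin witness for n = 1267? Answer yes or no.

yes

n − 1 = 1266 = 2^1 · 633, so s = 1 and d = 633.
x_0 = 3^633 mod 1267 = 27.
x_0 ∉ {1, 1266} and s = 1, so 3 is a Miller–Rabin witness and 1267 is composite.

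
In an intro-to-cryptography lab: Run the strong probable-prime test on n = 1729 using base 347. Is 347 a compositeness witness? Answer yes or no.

no

n − 1 = 1728 = 2^6 · 27, so s = 6 and d = 27.
x_0 = 347^27 mod 1729 = 1.
x_0 = 1, so 347 is not a witness.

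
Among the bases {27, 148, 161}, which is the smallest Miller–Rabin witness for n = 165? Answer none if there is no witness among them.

27

n − 1 = 164 = 2^2 · 41, so s = 2 and d = 41.
Base 27: x_0 = 27^41 mod 165 = 27. x_0 is neither 1 nor 164, so continue squaring. x_1 = 27^2 mod 165 = 69. Reached i = s−1 = 1 without hitting −1: 27 is a Miller–Rabin witness and 165 is composite.
Base 148: x_0 = 148^41 mod 165 = 148. x_0 is neither 1 nor 164, so continue squaring. x_1 = 148^2 mod 165 = 124. Reached i = s−1 = 1 without hitting −1: 148 is a Miller–Rabin witness and 165 is composite.
Base 161: x_0 = 161^41 mod 165 = 161. x_0 is neither 1 nor 164, so continue squaring. x_1 = 161^2 mod 165 = 16. Reached i = s−1 = 1 without hitting −1: 161 is a Miller–Rabin witness and 165 is composite.
The smallest witness among the given bases is 27.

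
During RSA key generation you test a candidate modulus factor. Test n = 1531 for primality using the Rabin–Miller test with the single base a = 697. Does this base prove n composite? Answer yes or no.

no

n − 1 = 1530 = 2^1 · 765, so s = 1 and d = 765.
Repeated squaring mod 1531: 697^1 ≡ 697, 697^2 ≡ 482, 697^4 ≡ 1143, 697^8 ≡ 506, 697^16 ≡ 359, 697^32 ≡ 277, 697^64 ≡ 179, 697^128 ≡ 1421, 697^256 ≡ 1383, 697^512 ≡ 470.
765 = 512 + 128 + 64 + 32 + 16 + 8 + 4 + 1, so 697^765 ≡ 470·1421·179·277·359·506·1143·697 ≡ 1530 (mod 1531).
x_0 = 697^765 mod 1531 = 1530.
x_0 = 1530 ≡ −1, so 697 is not a witness.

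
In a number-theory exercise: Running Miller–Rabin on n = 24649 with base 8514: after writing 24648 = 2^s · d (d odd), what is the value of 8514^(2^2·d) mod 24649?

21353

n − 1 = 24648 = 2^3 · 3081, so s = 3 and d = 3081.
x_0 = 8514^3081 mod 24649 = 19310.
x_1 = 19310^2 mod 24649 = 10677.
x_2 = 10677^2 mod 24649 = 21353.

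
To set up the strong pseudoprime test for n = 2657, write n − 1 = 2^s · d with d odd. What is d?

83

Halving: 2656 → 1328 → 664 → 332 → 166 → 83; 83 is odd.
So 2656 = 2^5 · 83.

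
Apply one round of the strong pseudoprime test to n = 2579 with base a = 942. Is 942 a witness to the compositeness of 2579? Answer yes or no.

n − 1 = 2578 = 2^1 · 1289, so s = 1 and d = 1289.
Repeated squaring mod 2579: 942^1 ≡ 942, 942^2 ≡ 188, 942^4 ≡ 1817, 942^8 ≡ 369, 942^16 ≡ 2053, 942^32 ≡ 723, 942^64 ≡ 1771, 942^128 ≡ 377, 942^256 ≡ 284, 942^512 ≡ 707, 942^1024 ≡ 2102.
1289 = 1024 + 256 + 8 + 1, so 942^1289 ≡ 2102·284·369·942 ≡ 2578 (mod 2579).
x_0 = 942^1289 mod 2579 = 2578.
x_0 = 2578 ≡ −1, so 942 is not a witness.

no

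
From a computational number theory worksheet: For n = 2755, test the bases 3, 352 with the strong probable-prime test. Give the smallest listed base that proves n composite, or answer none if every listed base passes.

n − 1 = 2754 = 2^1 · 1377, so s = 1 and d = 1377.
Base 3: x_0 = 3^1377 mod 2755 = 968. x_0 ∉ {1, 2754} and s = 1, so 3 is a Miller–Rabin witness and 2755 is composite.
Base 352: x_0 = 352^1377 mod 2755 = 1082. x_0 ∉ {1, 2754} and s = 1, so 352 is a Miller–Rabin witness and 2755 is composite.
The smallest witness among the given bases is 3.

3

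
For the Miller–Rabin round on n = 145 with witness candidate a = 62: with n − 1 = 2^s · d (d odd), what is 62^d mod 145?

42

n − 1 = 144 = 2^4 · 9, so s = 4 and d = 9.
62^9 mod 145 = 42.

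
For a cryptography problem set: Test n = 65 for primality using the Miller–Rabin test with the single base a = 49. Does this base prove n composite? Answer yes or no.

yes

n − 1 = 64 = 2^6 · 1, so s = 6 and d = 1.
x_0 = 49^1 mod 65 = 49.
x_0 is neither 1 nor 64, so continue squaring.
x_1 = 49^2 mod 65 = 61.
x_2 = 61^2 mod 65 = 16.
x_3 = 16^2 mod 65 = 61.
x_4 = 61^2 mod 65 = 16.
x_5 = 16^2 mod 65 = 61.
Reached i = s−1 = 5 without hitting −1: 49 is a Miller–Rabin witness and 65 is composite.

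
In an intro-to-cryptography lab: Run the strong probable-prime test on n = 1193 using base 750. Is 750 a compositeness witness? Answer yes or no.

n − 1 = 1192 = 2^3 · 149, so s = 3 and d = 149.
x_0 = 750^149 mod 1193 = 1007.
x_0 is neither 1 nor 1192, so continue squaring.
x_1 = 1007^2 mod 1193 = 1192.
x_1 ≡ −1, so 750 is not a witness.

no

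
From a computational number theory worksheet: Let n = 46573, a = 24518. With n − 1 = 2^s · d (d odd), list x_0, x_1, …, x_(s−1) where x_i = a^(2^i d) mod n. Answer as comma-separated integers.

n − 1 = 46572 = 2^2 · 11643, so s = 2 and d = 11643.
x_0 = 24518^11643 mod 46573 = 1.
x_1 = 1^2 mod 46573 = 1.

1, 1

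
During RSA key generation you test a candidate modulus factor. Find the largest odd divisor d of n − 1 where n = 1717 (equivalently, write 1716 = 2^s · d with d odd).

Halving: 1716 → 858 → 429; 429 is odd.
So 1716 = 2^2 · 429.

429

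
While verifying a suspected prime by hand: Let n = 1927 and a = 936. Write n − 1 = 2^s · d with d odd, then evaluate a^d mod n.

1092

n − 1 = 1926 = 2^1 · 963, so s = 1 and d = 963.
Repeated squaring mod 1927: 936^1 ≡ 936, 936^2 ≡ 1238, 936^4 ≡ 679, 936^8 ≡ 488, 936^16 ≡ 1123, 936^32 ≡ 871, 936^64 ≡ 1330, 936^128 ≡ 1841, 936^256 ≡ 1615, 936^512 ≡ 994.
963 = 512 + 256 + 128 + 64 + 2 + 1, so 936^963 ≡ 994·1615·1841·1330·1238·936 ≡ 1092 (mod 1927).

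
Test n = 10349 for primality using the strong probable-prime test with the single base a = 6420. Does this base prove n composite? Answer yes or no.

no

n − 1 = 10348 = 2^2 · 2587, so s = 2 and d = 2587.
Repeated squaring mod 10349: 6420^1 ≡ 6420, 6420^2 ≡ 6682, 6420^4 ≡ 3538, 6420^8 ≡ 5503, 6420^16 ≡ 1835, 6420^32 ≡ 3800, 6420^64 ≡ 3145, 6420^128 ≡ 7730, 6420^256 ≡ 8123, 6420^512 ≡ 8254, 6420^1024 ≡ 1049, 6420^2048 ≡ 3407.
2587 = 2048 + 512 + 16 + 8 + 2 + 1, so 6420^2587 ≡ 3407·8254·1835·5503·6682·6420 ≡ 1 (mod 10349).
x_0 = 6420^2587 mod 10349 = 1.
x_0 = 1, so 6420 is not a witness.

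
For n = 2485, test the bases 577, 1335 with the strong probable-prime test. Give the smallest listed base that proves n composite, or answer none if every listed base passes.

n − 1 = 2484 = 2^2 · 621, so s = 2 and d = 621.
Base 577: x_0 = 577^621 mod 2485 = 1742. x_0 is neither 1 nor 2484, so continue squaring. x_1 = 1742^2 mod 2485 = 379. Reached i = s−1 = 1 without hitting −1: 577 is a Miller–Rabin witness and 2485 is composite.
Base 1335: x_0 = 1335^621 mod 2485 = 2400. x_0 is neither 1 nor 2484, so continue squaring. x_1 = 2400^2 mod 2485 = 2255. Reached i = s−1 = 1 without hitting −1: 1335 is a Miller–Rabin witness and 2485 is composite.
The smallest witness among the given bases is 577.

577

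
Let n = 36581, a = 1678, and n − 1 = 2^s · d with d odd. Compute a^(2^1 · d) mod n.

1115

n − 1 = 36580 = 2^2 · 9145, so s = 2 and d = 9145.
x_0 = 1678^9145 mod 36581 = 29512.
x_1 = 29512^2 mod 36581 = 1115.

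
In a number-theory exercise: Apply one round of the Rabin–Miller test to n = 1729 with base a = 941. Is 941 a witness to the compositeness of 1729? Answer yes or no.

n − 1 = 1728 = 2^6 · 27, so s = 6 and d = 27.
x_0 = 941^27 mod 1729 = 398.
x_0 is neither 1 nor 1728, so continue squaring.
x_1 = 398^2 mod 1729 = 1065.
x_2 = 1065^2 mod 1729 = 1.
x_2 = 1 but x_1 ≠ ±1, a nontrivial square root of 1 — 941 is a witness and 1729 is composite.

yes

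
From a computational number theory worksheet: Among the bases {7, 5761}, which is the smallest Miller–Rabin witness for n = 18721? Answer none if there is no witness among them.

n − 1 = 18720 = 2^5 · 585, so s = 5 and d = 585.
Base 7: x_0 = 7^585 mod 18721 = 9852. x_0 is neither 1 nor 18720, so continue squaring. x_1 = 9852^2 mod 18721 = 12240. x_2 = 12240^2 mod 18721 = 12158. x_3 = 12158^2 mod 18721 = 14669. x_4 = 14669^2 mod 18721 = 387. Reached i = s−1 = 4 without hitting −1: 7 is a Miller–Rabin witness and 18721 is composite.
Base 5761: x_0 = 5761^585 mod 18721 = 8017. x_0 is neither 1 nor 18720, so continue squaring. x_1 = 8017^2 mod 18721 = 3096. x_2 = 3096^2 mod 18721 = 64. x_3 = 64^2 mod 18721 = 4096. x_4 = 4096^2 mod 18721 = 3200. Reached i = s−1 = 4 without hitting −1: 5761 is a Miller–Rabin witness and 18721 is composite.
The smallest witness among the given bases is 7.

7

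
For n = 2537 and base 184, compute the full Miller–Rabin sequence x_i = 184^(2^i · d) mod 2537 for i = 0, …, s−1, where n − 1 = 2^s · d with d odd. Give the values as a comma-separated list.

1705, 2160, 57

n − 1 = 2536 = 2^3 · 317, so s = 3 and d = 317.
x_0 = 184^317 mod 2537 = 1705.
x_1 = 1705^2 mod 2537 = 2160.
x_2 = 2160^2 mod 2537 = 57.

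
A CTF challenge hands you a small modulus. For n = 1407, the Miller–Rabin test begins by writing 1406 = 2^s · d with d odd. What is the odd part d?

703

Halving: 1406 → 703; 703 is odd.
So 1406 = 2^1 · 703.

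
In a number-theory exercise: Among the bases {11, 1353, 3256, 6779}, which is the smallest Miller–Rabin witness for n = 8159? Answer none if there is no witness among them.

n − 1 = 8158 = 2^1 · 4079, so s = 1 and d = 4079.
Base 11: x_0 = 11^4079 mod 8159 = 671. x_0 ∉ {1, 8158} and s = 1, so 11 is a Miller–Rabin witness and 8159 is composite.
Base 1353: x_0 = 1353^4079 mod 8159 = 287. x_0 ∉ {1, 8158} and s = 1, so 1353 is a Miller–Rabin witness and 8159 is composite.
Base 3256: x_0 = 3256^4079 mod 8159 = 5031. x_0 ∉ {1, 8158} and s = 1, so 3256 is a Miller–Rabin witness and 8159 is composite.
Base 6779: x_0 = 6779^4079 mod 8159 = 6727. x_0 ∉ {1, 8158} and s = 1, so 6779 is a Miller–Rabin witness and 8159 is composite.
The smallest witness among the given bases is 11.

11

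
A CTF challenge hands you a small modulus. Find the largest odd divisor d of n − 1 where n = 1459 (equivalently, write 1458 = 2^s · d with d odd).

Halving: 1458 → 729; 729 is odd.
So 1458 = 2^1 · 729.

729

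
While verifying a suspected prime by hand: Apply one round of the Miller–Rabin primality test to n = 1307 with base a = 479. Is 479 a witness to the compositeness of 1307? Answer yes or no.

n − 1 = 1306 = 2^1 · 653, so s = 1 and d = 653.
x_0 = 479^653 mod 1307 = 1306.
x_0 = 1306 ≡ −1, so 479 is not a witness.

no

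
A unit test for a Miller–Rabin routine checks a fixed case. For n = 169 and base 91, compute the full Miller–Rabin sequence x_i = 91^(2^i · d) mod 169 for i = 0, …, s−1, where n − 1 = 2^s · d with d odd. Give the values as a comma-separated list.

0, 0, 0

n − 1 = 168 = 2^3 · 21, so s = 3 and d = 21.
x_0 = 91^21 mod 169 = 0.
x_1 = 0^2 mod 169 = 0.
x_2 = 0^2 mod 169 = 0.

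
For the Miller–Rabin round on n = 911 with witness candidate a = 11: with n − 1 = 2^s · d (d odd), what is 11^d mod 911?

910

n − 1 = 910 = 2^1 · 455, so s = 1 and d = 455.
Repeated squaring mod 911: 11^1 ≡ 11, 11^2 ≡ 121, 11^4 ≡ 65, 11^8 ≡ 581, 11^16 ≡ 491, 11^32 ≡ 577, 11^64 ≡ 414, 11^128 ≡ 128, 11^256 ≡ 897.
455 = 256 + 128 + 64 + 4 + 2 + 1, so 11^455 ≡ 897·128·414·65·121·11 ≡ 910 (mod 911).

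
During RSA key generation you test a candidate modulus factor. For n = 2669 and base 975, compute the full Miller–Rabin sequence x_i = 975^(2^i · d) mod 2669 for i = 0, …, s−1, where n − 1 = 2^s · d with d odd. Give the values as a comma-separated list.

n − 1 = 2668 = 2^2 · 667, so s = 2 and d = 667.
x_0 = 975^667 mod 2669 = 685.
x_1 = 685^2 mod 2669 = 2150.

685, 2150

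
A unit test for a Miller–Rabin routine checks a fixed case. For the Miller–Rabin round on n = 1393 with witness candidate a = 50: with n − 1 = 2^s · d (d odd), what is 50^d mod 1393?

n − 1 = 1392 = 2^4 · 87, so s = 4 and d = 87.
Repeated squaring mod 1393: 50^1 ≡ 50, 50^2 ≡ 1107, 50^4 ≡ 1002, 50^8 ≡ 1044, 50^16 ≡ 610, 50^32 ≡ 169, 50^64 ≡ 701.
87 = 64 + 16 + 4 + 2 + 1, so 50^87 ≡ 701·610·1002·1107·50 ≡ 1317 (mod 1393).

1317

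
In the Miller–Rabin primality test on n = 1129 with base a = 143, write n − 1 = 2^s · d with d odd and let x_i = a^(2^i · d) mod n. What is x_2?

n − 1 = 1128 = 2^3 · 141, so s = 3 and d = 141.
x_0 = 143^141 mod 1129 = 1.
x_1 = 1^2 mod 1129 = 1.
x_2 = 1^2 mod 1129 = 1.

1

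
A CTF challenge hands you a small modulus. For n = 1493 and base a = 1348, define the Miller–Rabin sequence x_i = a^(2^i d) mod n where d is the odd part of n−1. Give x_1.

n − 1 = 1492 = 2^2 · 373, so s = 2 and d = 373.
x_0 = 1348^373 mod 1493 = 1.
x_1 = 1^2 mod 1493 = 1.

1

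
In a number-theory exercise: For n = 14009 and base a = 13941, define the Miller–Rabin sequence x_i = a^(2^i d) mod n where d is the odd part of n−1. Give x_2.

1

n − 1 = 14008 = 2^3 · 1751, so s = 3 and d = 1751.
x_0 = 13941^1751 mod 14009 = 4507.
x_1 = 4507^2 mod 14009 = 14008.
x_2 = 14008^2 mod 14009 = 1.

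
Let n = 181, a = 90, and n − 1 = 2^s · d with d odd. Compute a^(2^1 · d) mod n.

n − 1 = 180 = 2^2 · 45, so s = 2 and d = 45.
Repeated squaring mod 181: 90^1 ≡ 90, 90^2 ≡ 136, 90^4 ≡ 34, 90^8 ≡ 70, 90^16 ≡ 13, 90^32 ≡ 169.
45 = 32 + 8 + 4 + 1, so 90^45 ≡ 169·70·34·90 ≡ 162 (mod 181).
x_0 = 162.
x_1 = 162^2 mod 181 = 180.

180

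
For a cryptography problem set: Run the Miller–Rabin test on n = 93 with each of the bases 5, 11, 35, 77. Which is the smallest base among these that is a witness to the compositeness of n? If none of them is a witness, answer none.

5

n − 1 = 92 = 2^2 · 23, so s = 2 and d = 23.
Base 5: x_0 = 5^23 mod 93 = 56. x_0 is neither 1 nor 92, so continue squaring. x_1 = 56^2 mod 93 = 67. Reached i = s−1 = 1 without hitting −1: 5 is a Miller–Rabin witness and 93 is composite.
Base 11: x_0 = 11^23 mod 93 = 74. x_0 is neither 1 nor 92, so continue squaring. x_1 = 74^2 mod 93 = 82. Reached i = s−1 = 1 without hitting −1: 11 is a Miller–Rabin witness and 93 is composite.
Base 35: x_0 = 35^23 mod 93 = 2. x_0 is neither 1 nor 92, so continue squaring. x_1 = 2^2 mod 93 = 4. Reached i = s−1 = 1 without hitting −1: 35 is a Miller–Rabin witness and 93 is composite.
Base 77: x_0 = 77^23 mod 93 = 89. x_0 is neither 1 nor 92, so continue squaring. x_1 = 89^2 mod 93 = 16. Reached i = s−1 = 1 without hitting −1: 77 is a Miller–Rabin witness and 93 is composite.
The smallest witness among the given bases is 5.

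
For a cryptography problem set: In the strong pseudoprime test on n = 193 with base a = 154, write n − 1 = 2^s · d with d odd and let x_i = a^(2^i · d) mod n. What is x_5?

192

n − 1 = 192 = 2^6 · 3, so s = 6 and d = 3.
x_0 = 154^3 mod 193 = 125.
x_1 = 125^2 mod 193 = 185.
x_2 = 185^2 mod 193 = 64.
x_3 = 64^2 mod 193 = 43.
x_4 = 43^2 mod 193 = 112.
x_5 = 112^2 mod 193 = 192.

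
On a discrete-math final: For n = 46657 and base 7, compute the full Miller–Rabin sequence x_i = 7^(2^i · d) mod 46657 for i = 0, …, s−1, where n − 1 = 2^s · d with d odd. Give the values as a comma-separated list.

31858, 2443, 42810, 9140, 23570, 1

n − 1 = 46656 = 2^6 · 729, so s = 6 and d = 729.
x_0 = 7^729 mod 46657 = 31858.
x_1 = 31858^2 mod 46657 = 2443.
x_2 = 2443^2 mod 46657 = 42810.
x_3 = 42810^2 mod 46657 = 9140.
x_4 = 9140^2 mod 46657 = 23570.
x_5 = 23570^2 mod 46657 = 1.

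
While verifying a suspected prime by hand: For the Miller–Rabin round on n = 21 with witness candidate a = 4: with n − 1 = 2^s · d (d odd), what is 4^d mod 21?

n − 1 = 20 = 2^2 · 5, so s = 2 and d = 5.
Repeated squaring mod 21: 4^1 ≡ 4, 4^2 ≡ 16, 4^4 ≡ 4.
5 = 4 + 1, so 4^5 ≡ 4·4 ≡ 16 (mod 21).

16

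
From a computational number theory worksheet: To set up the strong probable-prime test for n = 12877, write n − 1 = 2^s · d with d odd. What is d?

Halving: 12876 → 6438 → 3219; 3219 is odd.
So 12876 = 2^2 · 3219.

3219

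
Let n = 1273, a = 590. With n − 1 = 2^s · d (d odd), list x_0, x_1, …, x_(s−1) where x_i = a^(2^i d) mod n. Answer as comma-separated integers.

n − 1 = 1272 = 2^3 · 159, so s = 3 and d = 159.
x_0 = 590^159 mod 1273 = 1179.
x_1 = 1179^2 mod 1273 = 1198.
x_2 = 1198^2 mod 1273 = 533.

1179, 1198, 533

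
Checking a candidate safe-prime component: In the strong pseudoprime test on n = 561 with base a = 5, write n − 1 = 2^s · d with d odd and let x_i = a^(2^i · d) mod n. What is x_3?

67

n − 1 = 560 = 2^4 · 35, so s = 4 and d = 35.
x_0 = 5^35 mod 561 = 23.
x_1 = 23^2 mod 561 = 529.
x_2 = 529^2 mod 561 = 463.
x_3 = 463^2 mod 561 = 67.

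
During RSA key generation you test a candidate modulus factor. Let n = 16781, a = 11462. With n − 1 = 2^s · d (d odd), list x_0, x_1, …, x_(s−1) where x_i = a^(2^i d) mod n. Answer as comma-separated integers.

n − 1 = 16780 = 2^2 · 4195, so s = 2 and d = 4195.
x_0 = 11462^4195 mod 16781 = 7938.
x_1 = 7938^2 mod 16781 = 15970.

7938, 15970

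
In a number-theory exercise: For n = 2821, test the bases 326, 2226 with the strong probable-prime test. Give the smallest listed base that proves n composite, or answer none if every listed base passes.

n − 1 = 2820 = 2^2 · 705, so s = 2 and d = 705.
Base 326: x_0 = 326^705 mod 2821 = 1. x_0 = 1, so 326 is not a witness.
Base 2226: x_0 = 2226^705 mod 2821 = 2016. x_0 is neither 1 nor 2820, so continue squaring. x_1 = 2016^2 mod 2821 = 2016. Reached i = s−1 = 1 without hitting −1: 2226 is a Miller–Rabin witness and 2821 is composite.
The smallest witness among the given bases is 2226.

2226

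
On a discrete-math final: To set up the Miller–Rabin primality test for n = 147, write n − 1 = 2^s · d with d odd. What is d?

Halving: 146 → 73; 73 is odd.
So 146 = 2^1 · 73.

73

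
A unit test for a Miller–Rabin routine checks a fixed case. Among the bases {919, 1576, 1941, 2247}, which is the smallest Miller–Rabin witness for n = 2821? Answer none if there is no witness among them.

1576

n − 1 = 2820 = 2^2 · 705, so s = 2 and d = 705.
Base 919: x_0 = 919^705 mod 2821 = 1. x_0 = 1, so 919 is not a witness.
Base 1576: x_0 = 1576^705 mod 2821 = 92. x_0 is neither 1 nor 2820, so continue squaring. x_1 = 92^2 mod 2821 = 1. x_1 = 1 but x_0 ≠ ±1, a nontrivial square root of 1 — 1576 is a witness and 2821 is composite.
Base 1941: x_0 = 1941^705 mod 2821 = 1520. x_0 is neither 1 nor 2820, so continue squaring. x_1 = 1520^2 mod 2821 = 1. x_1 = 1 but x_0 ≠ ±1, a nontrivial square root of 1 — 1941 is a witness and 2821 is composite.
Base 2247: x_0 = 2247^705 mod 2821 = 1022. x_0 is neither 1 nor 2820, so continue squaring. x_1 = 1022^2 mod 2821 = 714. Reached i = s−1 = 1 without hitting −1: 2247 is a Miller–Rabin witness and 2821 is composite.
The smallest witness among the given bases is 1576.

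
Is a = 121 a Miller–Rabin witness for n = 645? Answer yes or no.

no

n − 1 = 644 = 2^2 · 161, so s = 2 and d = 161.
Repeated squaring mod 645: 121^1 ≡ 121, 121^2 ≡ 451, 121^4 ≡ 226, 121^8 ≡ 121, 121^16 ≡ 451, 121^32 ≡ 226, 121^64 ≡ 121, 121^128 ≡ 451.
161 = 128 + 32 + 1, so 121^161 ≡ 451·226·121 ≡ 1 (mod 645).
x_0 = 121^161 mod 645 = 1.
x_0 = 1, so 121 is not a witness.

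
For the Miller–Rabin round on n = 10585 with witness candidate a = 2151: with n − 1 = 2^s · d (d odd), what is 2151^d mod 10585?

n − 1 = 10584 = 2^3 · 1323, so s = 3 and d = 1323.
2151^1323 mod 10585 = 9366.

9366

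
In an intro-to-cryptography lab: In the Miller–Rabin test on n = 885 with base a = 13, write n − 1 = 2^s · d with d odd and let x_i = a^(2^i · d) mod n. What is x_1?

874

n − 1 = 884 = 2^2 · 221, so s = 2 and d = 221.
x_0 = 13^221 mod 885 = 103.
x_1 = 103^2 mod 885 = 874.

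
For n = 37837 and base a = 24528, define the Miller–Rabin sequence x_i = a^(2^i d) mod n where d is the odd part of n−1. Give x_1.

n − 1 = 37836 = 2^2 · 9459, so s = 2 and d = 9459.
x_0 = 24528^9459 mod 37837 = 22690.
x_1 = 22690^2 mod 37837 = 25878.

25878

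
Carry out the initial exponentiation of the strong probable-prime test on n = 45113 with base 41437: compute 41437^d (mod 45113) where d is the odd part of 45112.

13073

n − 1 = 45112 = 2^3 · 5639, so s = 3 and d = 5639.
By repeated squaring, 41437^5639 ≡ 13073 (mod 45113).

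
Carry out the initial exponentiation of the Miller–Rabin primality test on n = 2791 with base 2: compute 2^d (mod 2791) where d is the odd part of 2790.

1

n − 1 = 2790 = 2^1 · 1395, so s = 1 and d = 1395.
2^1395 mod 2791 = 1.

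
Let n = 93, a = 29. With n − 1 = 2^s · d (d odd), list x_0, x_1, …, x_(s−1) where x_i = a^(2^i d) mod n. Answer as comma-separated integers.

23, 64

n − 1 = 92 = 2^2 · 23, so s = 2 and d = 23.
x_0 = 29^23 mod 93 = 23.
x_1 = 23^2 mod 93 = 64.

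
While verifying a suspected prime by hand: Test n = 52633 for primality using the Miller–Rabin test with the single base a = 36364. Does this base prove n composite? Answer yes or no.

n − 1 = 52632 = 2^3 · 6579, so s = 3 and d = 6579.
Repeated squaring mod 52633: 36364^1 ≡ 36364, 36364^2 ≡ 41637, 36364^4 ≡ 14015, 36364^8 ≡ 46502, 36364^16 ≡ 9199, 36364^32 ≡ 40370, 36364^64 ≡ 8688, 36364^128 ≡ 5622, 36364^256 ≡ 27084, 36364^512 ≡ 49568, 36364^1024 ≡ 25551, 36364^2048 ≡ 46502, 36364^4096 ≡ 9199.
6579 = 4096 + 2048 + 256 + 128 + 32 + 16 + 2 + 1, so 36364^6579 ≡ 9199·46502·27084·5622·40370·9199·41637·36364 ≡ 36770 (mod 52633).
x_0 = 36364^6579 mod 52633 = 36770.
x_0 is neither 1 nor 52632, so continue squaring.
x_1 = 36770^2 mod 52633 = 49029.
x_2 = 49029^2 mod 52633 = 41098.
Reached i = s−1 = 2 without hitting −1: 36364 is a Miller–Rabin witness and 52633 is composite.

yes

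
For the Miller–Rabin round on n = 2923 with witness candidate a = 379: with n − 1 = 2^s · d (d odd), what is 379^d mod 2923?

137

n − 1 = 2922 = 2^1 · 1461, so s = 1 and d = 1461.
379^1461 mod 2923 = 137.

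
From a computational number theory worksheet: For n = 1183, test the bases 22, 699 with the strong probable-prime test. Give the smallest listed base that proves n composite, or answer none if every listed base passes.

n − 1 = 1182 = 2^1 · 591, so s = 1 and d = 591.
Base 22: x_0 = 22^591 mod 1183 = 1. x_0 = 1, so 22 is not a witness.
Base 699: x_0 = 699^591 mod 1183 = 1182. x_0 = 1182 ≡ −1, so 699 is not a witness.
No listed base is a witness for 1183.

none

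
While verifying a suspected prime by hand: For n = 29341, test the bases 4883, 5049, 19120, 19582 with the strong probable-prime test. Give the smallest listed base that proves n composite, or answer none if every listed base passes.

n − 1 = 29340 = 2^2 · 7335, so s = 2 and d = 7335.
Base 4883: x_0 = 4883^7335 mod 29341 = 9027. x_0 is neither 1 nor 29340, so continue squaring. x_1 = 9027^2 mod 29341 = 6772. Reached i = s−1 = 1 without hitting −1: 4883 is a Miller–Rabin witness and 29341 is composite.
Base 5049: x_0 = 5049^7335 mod 29341 = 10798. x_0 is neither 1 nor 29340, so continue squaring. x_1 = 10798^2 mod 29341 = 25011. Reached i = s−1 = 1 without hitting −1: 5049 is a Miller–Rabin witness and 29341 is composite.
Base 19120: x_0 = 19120^7335 mod 29341 = 29340. x_0 = 29340 ≡ −1, so 19120 is not a witness.
Base 19582: x_0 = 19582^7335 mod 29341 = 6772. x_0 is neither 1 nor 29340, so continue squaring. x_1 = 6772^2 mod 29341 = 1. x_1 = 1 but x_0 ≠ ±1, a nontrivial square root of 1 — 19582 is a witness and 29341 is composite.
The smallest witness among the given bases is 4883.

4883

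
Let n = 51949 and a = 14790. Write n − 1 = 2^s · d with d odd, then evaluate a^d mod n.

10124

n − 1 = 51948 = 2^2 · 12987, so s = 2 and d = 12987.
14790^12987 mod 51949 = 10124.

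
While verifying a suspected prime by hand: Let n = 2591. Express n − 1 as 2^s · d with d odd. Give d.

1295

Halving: 2590 → 1295; 1295 is odd.
So 2590 = 2^1 · 1295.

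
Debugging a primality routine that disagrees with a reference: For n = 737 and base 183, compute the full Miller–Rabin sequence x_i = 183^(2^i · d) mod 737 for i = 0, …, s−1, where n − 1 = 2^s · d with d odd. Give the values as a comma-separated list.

607, 686, 390, 278, 636

n − 1 = 736 = 2^5 · 23, so s = 5 and d = 23.
x_0 = 183^23 mod 737 = 607.
x_1 = 607^2 mod 737 = 686.
x_2 = 686^2 mod 737 = 390.
x_3 = 390^2 mod 737 = 278.
x_4 = 278^2 mod 737 = 636.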